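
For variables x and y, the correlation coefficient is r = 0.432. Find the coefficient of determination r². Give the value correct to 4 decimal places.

r² = (0.432)² = 0.1866

0.1866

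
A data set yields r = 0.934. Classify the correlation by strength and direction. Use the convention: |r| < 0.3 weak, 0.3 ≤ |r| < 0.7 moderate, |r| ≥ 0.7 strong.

strong positive

r = 0.934 > 0 so the relationship is positive.
|r| = 0.934, which falls in the strong range.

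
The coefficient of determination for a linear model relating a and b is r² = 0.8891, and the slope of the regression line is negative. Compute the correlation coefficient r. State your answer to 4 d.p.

-0.9429

|r| = √0.8891 = 0.9429
The association is negative, so r = −0.9429.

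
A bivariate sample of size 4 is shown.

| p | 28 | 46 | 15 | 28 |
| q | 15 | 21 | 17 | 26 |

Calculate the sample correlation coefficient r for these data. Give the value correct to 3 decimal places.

n = 4, Σp = 117, Σq = 79, Σp² = 3909, Σq² = 1631, Σpq = 2369
nΣpq − ΣpΣq = 9476 − 9243 = 233
nΣp² − (Σp)² = 15636 − 13689 = 1947; nΣq² − (Σq)² = 6524 − 6241 = 283
r = 233 / √(1947 × 283) = 233 / 742.2944 ≈ 0.314

0.314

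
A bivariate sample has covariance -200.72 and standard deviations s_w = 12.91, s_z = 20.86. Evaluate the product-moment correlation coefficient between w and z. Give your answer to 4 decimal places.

-0.7453

r = Cov(w,z) / (s_w · s_z) = -200.72 / (12.91 × 20.86)
  = -200.72 / 269.3026 ≈ -0.7453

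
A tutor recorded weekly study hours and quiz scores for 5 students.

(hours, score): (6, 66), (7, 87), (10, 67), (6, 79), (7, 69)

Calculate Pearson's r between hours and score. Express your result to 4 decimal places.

n = 5, Σx = 36, Σy = 368, Σx² = 270, Σy² = 27416, Σxy = 2632
nΣxy − ΣxΣy = 13160 − 13248 = -88
nΣx² − (Σx)² = 1350 − 1296 = 54; nΣy² − (Σy)² = 137080 − 135424 = 1656
r = -88 / √(54 × 1656) = -88 / 299.0385 ≈ -0.2943

-0.2943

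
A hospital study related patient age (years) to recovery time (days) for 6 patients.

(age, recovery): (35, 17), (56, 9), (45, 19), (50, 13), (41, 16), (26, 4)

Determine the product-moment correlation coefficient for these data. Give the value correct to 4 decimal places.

0.2489

n = 6, Σx = 253, Σy = 78, Σx² = 11243, Σy² = 1172, Σxy = 3364
nΣxy − ΣxΣy = 20184 − 19734 = 450
nΣx² − (Σx)² = 67458 − 64009 = 3449; nΣy² − (Σy)² = 7032 − 6084 = 948
r = 450 / √(3449 × 948) = 450 / 1808.2179 ≈ 0.2489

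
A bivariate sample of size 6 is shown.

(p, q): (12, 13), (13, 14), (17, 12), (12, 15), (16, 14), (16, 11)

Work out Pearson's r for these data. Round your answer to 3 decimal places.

n = 6, Σp = 86, Σq = 79, Σp² = 1258, Σq² = 1051, Σpq = 1122
nΣpq − ΣpΣq = 6732 − 6794 = -62
nΣp² − (Σp)² = 7548 − 7396 = 152; nΣq² − (Σq)² = 6306 − 6241 = 65
r = -62 / √(152 × 65) = -62 / 99.3982 ≈ -0.624

-0.624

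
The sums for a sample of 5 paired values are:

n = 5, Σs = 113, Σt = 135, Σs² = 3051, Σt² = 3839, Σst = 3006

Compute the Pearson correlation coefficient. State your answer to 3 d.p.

r = (nΣst − ΣsΣt) / √[(nΣs² − (Σs)²)(nΣt² − (Σt)²)]
Numerator: 5×3006 − 113×135 = -225
Denominator: √[(15255 − 12769)(19195 − 18225)] = √[2486 × 970] = 1552.8748
r = -225 / 1552.8748 ≈ -0.145

-0.145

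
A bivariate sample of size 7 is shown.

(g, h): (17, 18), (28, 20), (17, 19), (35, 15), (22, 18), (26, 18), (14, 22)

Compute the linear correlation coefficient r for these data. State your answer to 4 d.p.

n = 7, Σg = 159, Σh = 130, Σg² = 3943, Σh² = 2442, Σgh = 2886
nΣgh − ΣgΣh = 20202 − 20670 = -468
nΣg² − (Σg)² = 27601 − 25281 = 2320; nΣh² − (Σh)² = 17094 − 16900 = 194
r = -468 / √(2320 × 194) = -468 / 670.8800 ≈ -0.6976

-0.6976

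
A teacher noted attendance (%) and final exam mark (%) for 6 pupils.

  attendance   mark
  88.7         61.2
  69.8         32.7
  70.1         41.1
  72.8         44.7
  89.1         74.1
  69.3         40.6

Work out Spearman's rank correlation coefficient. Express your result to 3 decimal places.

0.943

Rank attendance: 5, 2, 3, 4, 6, 1
Rank mark: 5, 1, 3, 4, 6, 2
d = rank(attendance) − rank(mark): 0, 1, 0, 0, 0, -1; Σd² = 2
ρ = 1 − 6Σd² / [n(n²−1)] = 1 − 6×2 / (6×35) = 1 − 12/210 ≈ 0.943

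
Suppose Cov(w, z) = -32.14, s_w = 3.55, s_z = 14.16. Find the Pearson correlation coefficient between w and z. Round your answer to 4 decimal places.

-0.6394

r = Cov(w,z) / (s_w · s_z) = -32.14 / (3.55 × 14.16)
  = -32.14 / 50.2680 ≈ -0.6394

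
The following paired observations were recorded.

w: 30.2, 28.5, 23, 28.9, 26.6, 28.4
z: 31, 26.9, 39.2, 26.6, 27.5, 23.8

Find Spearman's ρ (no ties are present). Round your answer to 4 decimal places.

Rank w: 6, 4, 1, 5, 2, 3
Rank z: 5, 3, 6, 2, 4, 1
d = rank(w) − rank(z): 1, 1, -5, 3, -2, 2; Σd² = 44
ρ = 1 − 6Σd² / [n(n²−1)] = 1 − 6×44 / (6×35) = 1 − 264/210 ≈ -0.2571

-0.2571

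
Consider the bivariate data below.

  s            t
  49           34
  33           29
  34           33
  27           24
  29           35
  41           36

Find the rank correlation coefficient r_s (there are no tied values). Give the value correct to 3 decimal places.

Rank s: 6, 3, 4, 1, 2, 5
Rank t: 4, 2, 3, 1, 5, 6
d = rank(s) − rank(t): 2, 1, 1, 0, -3, -1; Σd² = 16
ρ = 1 − 6Σd² / [n(n²−1)] = 1 − 6×16 / (6×35) = 1 − 96/210 ≈ 0.543

0.543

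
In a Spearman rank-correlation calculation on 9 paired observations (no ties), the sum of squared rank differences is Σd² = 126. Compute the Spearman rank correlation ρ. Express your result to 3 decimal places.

-0.050

ρ = 1 − 6Σd² / [n(n²−1)] = 1 − 6×126 / (9×80)
  = 1 − 756/720 = 1 − 1.0500 ≈ -0.050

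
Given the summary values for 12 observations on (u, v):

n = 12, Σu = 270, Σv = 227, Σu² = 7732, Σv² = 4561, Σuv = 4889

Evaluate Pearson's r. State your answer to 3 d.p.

-0.329

r = (nΣuv − ΣuΣv) / √[(nΣu² − (Σu)²)(nΣv² − (Σv)²)]
Numerator: 12×4889 − 270×227 = -2622
Denominator: √[(92784 − 72900)(54732 − 51529)] = √[19884 × 3203] = 7980.5045
r = -2622 / 7980.5045 ≈ -0.329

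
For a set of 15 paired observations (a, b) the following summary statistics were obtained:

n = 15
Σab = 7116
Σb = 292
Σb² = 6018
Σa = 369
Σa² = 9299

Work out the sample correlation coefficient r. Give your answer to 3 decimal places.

r = (nΣab − ΣaΣb) / √[(nΣa² − (Σa)²)(nΣb² − (Σb)²)]
Numerator: 15×7116 − 369×292 = -1008
Denominator: √[(139485 − 136161)(90270 − 85264)] = √[3324 × 5006] = 4079.2087
r = -1008 / 4079.2087 ≈ -0.247

-0.247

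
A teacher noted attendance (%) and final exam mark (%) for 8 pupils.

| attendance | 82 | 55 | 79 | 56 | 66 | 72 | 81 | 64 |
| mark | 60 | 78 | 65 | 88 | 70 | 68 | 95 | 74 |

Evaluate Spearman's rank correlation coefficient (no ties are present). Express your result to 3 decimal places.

-0.476

Rank attendance: 8, 1, 6, 2, 4, 5, 7, 3
Rank mark: 1, 6, 2, 7, 4, 3, 8, 5
d = rank(attendance) − rank(mark): 7, -5, 4, -5, 0, 2, -1, -2; Σd² = 124
ρ = 1 − 6Σd² / [n(n²−1)] = 1 − 6×124 / (8×63) = 1 − 744/504 ≈ -0.476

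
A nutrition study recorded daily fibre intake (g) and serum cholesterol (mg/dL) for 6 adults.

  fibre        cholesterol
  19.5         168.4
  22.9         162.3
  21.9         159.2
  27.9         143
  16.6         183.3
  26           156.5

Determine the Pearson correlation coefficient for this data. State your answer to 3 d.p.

-0.957

n = 6, Σx = 134.8, Σy = 972.7, Σx² = 3114.24, Σy² = 158584.63, Σxy = 21588.43
nΣxy − ΣxΣy = 129530.58 − 131119.96 = -1589.38
nΣx² − (Σx)² = 18685.44 − 18171.04 = 514.4; nΣy² − (Σy)² = 951507.78 − 946145.29 = 5362.49
r = -1589.38 / √(514.4 × 5362.49) = -1589.38 / 1660.8627 ≈ -0.957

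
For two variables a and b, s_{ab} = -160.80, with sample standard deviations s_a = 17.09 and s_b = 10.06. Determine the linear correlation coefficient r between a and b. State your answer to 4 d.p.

-0.9353

r = Cov(a,b) / (s_a · s_b) = -160.80 / (17.09 × 10.06)
  = -160.80 / 171.9254 ≈ -0.9353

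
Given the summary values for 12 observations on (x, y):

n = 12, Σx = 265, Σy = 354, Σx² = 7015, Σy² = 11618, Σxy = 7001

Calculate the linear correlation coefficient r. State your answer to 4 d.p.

r = (nΣxy − ΣxΣy) / √[(nΣx² − (Σx)²)(nΣy² − (Σy)²)]
Numerator: 12×7001 − 265×354 = -9798
Denominator: √[(84180 − 70225)(139416 − 125316)] = √[13955 × 14100] = 14027.3126
r = -9798 / 14027.3126 ≈ -0.6985

-0.6985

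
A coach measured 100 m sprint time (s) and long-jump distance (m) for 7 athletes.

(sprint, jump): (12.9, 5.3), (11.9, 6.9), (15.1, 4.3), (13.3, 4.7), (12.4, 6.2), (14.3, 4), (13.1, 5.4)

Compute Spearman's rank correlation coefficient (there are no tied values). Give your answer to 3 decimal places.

Rank sprint: 3, 1, 7, 5, 2, 6, 4
Rank jump: 4, 7, 2, 3, 6, 1, 5
d = rank(sprint) − rank(jump): -1, -6, 5, 2, -4, 5, -1; Σd² = 108
ρ = 1 − 6Σd² / [n(n²−1)] = 1 − 6×108 / (7×48) = 1 − 648/336 ≈ -0.929

-0.929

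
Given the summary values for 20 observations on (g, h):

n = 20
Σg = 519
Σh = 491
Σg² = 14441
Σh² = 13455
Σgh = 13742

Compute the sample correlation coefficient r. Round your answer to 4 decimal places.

r = (nΣgh − ΣgΣh) / √[(nΣg² − (Σg)²)(nΣh² − (Σh)²)]
Numerator: 20×13742 − 519×491 = 20011
Denominator: √[(288820 − 269361)(269100 − 241081)] = √[19459 × 28019] = 23349.9833
r = 20011 / 23349.9833 ≈ 0.8570

0.8570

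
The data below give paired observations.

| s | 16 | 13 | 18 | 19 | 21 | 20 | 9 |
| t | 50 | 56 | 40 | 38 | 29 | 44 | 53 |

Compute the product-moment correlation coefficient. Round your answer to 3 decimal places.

-0.828

n = 7, Σs = 116, Σt = 310, Σs² = 2032, Σt² = 14266, Σst = 4936
nΣst − ΣsΣt = 34552 − 35960 = -1408
nΣs² − (Σs)² = 14224 − 13456 = 768; nΣt² − (Σt)² = 99862 − 96100 = 3762
r = -1408 / √(768 × 3762) = -1408 / 1699.7694 ≈ -0.828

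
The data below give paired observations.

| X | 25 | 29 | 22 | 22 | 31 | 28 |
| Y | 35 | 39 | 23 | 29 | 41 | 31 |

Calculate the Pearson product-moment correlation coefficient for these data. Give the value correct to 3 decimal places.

0.857

n = 6, ΣX = 157, ΣY = 198, ΣX² = 4179, ΣY² = 6758, ΣXY = 5289
nΣXY − ΣXΣY = 31734 − 31086 = 648
nΣX² − (ΣX)² = 25074 − 24649 = 425; nΣY² − (ΣY)² = 40548 − 39204 = 1344
r = 648 / √(425 × 1344) = 648 / 755.7777 ≈ 0.857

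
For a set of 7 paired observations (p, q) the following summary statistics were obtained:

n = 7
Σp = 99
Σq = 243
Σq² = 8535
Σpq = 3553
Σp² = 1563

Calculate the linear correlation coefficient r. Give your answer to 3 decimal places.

0.914

r = (nΣpq − ΣpΣq) / √[(nΣp² − (Σp)²)(nΣq² − (Σq)²)]
Numerator: 7×3553 − 99×243 = 814
Denominator: √[(10941 − 9801)(59745 − 59049)] = √[1140 × 696] = 890.7525
r = 814 / 890.7525 ≈ 0.914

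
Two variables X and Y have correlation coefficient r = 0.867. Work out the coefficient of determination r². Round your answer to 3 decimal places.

0.752

r² = (0.867)² = 0.752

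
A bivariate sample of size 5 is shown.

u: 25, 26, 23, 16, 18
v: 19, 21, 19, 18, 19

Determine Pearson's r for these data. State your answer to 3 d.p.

0.748

n = 5, Σu = 108, Σv = 96, Σu² = 2410, Σv² = 1848, Σuv = 2088
nΣuv − ΣuΣv = 10440 − 10368 = 72
nΣu² − (Σu)² = 12050 − 11664 = 386; nΣv² − (Σv)² = 9240 − 9216 = 24
r = 72 / √(386 × 24) = 72 / 96.2497 ≈ 0.748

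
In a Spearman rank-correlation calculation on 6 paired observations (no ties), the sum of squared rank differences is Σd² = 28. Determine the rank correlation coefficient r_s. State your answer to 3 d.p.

0.200

ρ = 1 − 6Σd² / [n(n²−1)] = 1 − 6×28 / (6×35)
  = 1 − 168/210 = 1 − 0.8000 ≈ 0.200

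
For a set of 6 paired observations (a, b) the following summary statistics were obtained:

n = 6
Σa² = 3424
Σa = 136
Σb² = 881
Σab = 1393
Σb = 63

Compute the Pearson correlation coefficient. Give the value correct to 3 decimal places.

r = (nΣab − ΣaΣb) / √[(nΣa² − (Σa)²)(nΣb² − (Σb)²)]
Numerator: 6×1393 − 136×63 = -210
Denominator: √[(20544 − 18496)(5286 − 3969)] = √[2048 × 1317] = 1642.3203
r = -210 / 1642.3203 ≈ -0.128

-0.128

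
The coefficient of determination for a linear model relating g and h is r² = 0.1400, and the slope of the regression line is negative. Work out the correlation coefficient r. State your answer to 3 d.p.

-0.374

|r| = √0.1400 = 0.374
The association is negative, so r = −0.374.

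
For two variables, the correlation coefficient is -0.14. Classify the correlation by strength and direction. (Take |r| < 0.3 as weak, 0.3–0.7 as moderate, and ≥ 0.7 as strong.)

weak negative

r = -0.14 < 0 so the relationship is negative.
|r| = 0.14, which falls in the weak range.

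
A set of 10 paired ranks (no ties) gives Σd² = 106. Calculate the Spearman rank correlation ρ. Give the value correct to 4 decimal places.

ρ = 1 − 6Σd² / [n(n²−1)] = 1 − 6×106 / (10×99)
  = 1 − 636/990 = 1 − 0.64242 ≈ 0.3576

0.3576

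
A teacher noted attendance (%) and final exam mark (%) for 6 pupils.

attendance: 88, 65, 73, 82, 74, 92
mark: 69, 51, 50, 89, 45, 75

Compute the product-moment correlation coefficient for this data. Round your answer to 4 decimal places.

n = 6, Σx = 474, Σy = 379, Σx² = 37962, Σy² = 25433, Σxy = 30565
nΣxy − ΣxΣy = 183390 − 179646 = 3744
nΣx² − (Σx)² = 227772 − 224676 = 3096; nΣy² − (Σy)² = 152598 − 143641 = 8957
r = 3744 / √(3096 × 8957) = 3744 / 5266.0110 ≈ 0.7110

0.7110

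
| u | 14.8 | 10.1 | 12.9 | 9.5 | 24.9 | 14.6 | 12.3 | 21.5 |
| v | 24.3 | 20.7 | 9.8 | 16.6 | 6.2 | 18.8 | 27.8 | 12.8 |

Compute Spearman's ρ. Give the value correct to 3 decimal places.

Rank u: 6, 2, 4, 1, 8, 5, 3, 7
Rank v: 7, 6, 2, 4, 1, 5, 8, 3
d = rank(u) − rank(v): -1, -4, 2, -3, 7, 0, -5, 4; Σd² = 120
ρ = 1 − 6Σd² / [n(n²−1)] = 1 − 6×120 / (8×63) = 1 − 720/504 ≈ -0.429

-0.429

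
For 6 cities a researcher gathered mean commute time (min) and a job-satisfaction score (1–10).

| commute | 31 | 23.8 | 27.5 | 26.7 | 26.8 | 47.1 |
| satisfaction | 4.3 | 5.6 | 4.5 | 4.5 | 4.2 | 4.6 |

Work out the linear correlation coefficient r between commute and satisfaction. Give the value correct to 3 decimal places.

-0.220

n = 6, Σx = 182.9, Σy = 27.7, Σx² = 5933.23, Σy² = 129.15, Σxy = 839.7
nΣxy − ΣxΣy = 5038.2 − 5066.33 = -28.13
nΣx² − (Σx)² = 35599.38 − 33452.41 = 2146.97; nΣy² − (Σy)² = 774.9 − 767.29 = 7.61
r = -28.13 / √(2146.97 × 7.61) = -28.13 / 127.8219 ≈ -0.220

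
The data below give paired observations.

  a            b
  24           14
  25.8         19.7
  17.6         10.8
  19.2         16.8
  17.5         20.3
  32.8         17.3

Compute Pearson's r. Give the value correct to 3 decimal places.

n = 6, Σa = 136.9, Σb = 98.9, Σa² = 3302.13, Σb² = 1694.35, Σab = 2279.59
nΣab − ΣaΣb = 13677.54 − 13539.41 = 138.13
nΣa² − (Σa)² = 19812.78 − 18741.61 = 1071.17; nΣb² − (Σb)² = 10166.1 − 9781.21 = 384.89
r = 138.13 / √(1071.17 × 384.89) = 138.13 / 642.0924 ≈ 0.215

0.215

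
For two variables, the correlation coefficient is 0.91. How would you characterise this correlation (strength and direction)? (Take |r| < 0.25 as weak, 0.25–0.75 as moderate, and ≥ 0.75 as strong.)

strong positive

r = 0.91 > 0 so the relationship is positive.
|r| = 0.91, which falls in the strong range.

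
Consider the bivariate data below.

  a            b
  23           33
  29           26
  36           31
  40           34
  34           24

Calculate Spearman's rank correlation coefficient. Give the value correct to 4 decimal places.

Rank a: 1, 2, 4, 5, 3
Rank b: 4, 2, 3, 5, 1
d = rank(a) − rank(b): -3, 0, 1, 0, 2; Σd² = 14
ρ = 1 − 6Σd² / [n(n²−1)] = 1 − 6×14 / (5×24) = 1 − 84/120 ≈ 0.3000

0.3000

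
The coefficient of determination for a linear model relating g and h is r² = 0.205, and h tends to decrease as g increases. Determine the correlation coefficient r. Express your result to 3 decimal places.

-0.453

|r| = √0.205 = 0.453
The association is negative, so r = −0.453.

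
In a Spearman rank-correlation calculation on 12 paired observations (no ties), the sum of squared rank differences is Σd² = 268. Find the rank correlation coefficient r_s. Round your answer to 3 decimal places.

0.063

ρ = 1 − 6Σd² / [n(n²−1)] = 1 − 6×268 / (12×143)
  = 1 − 1608/1716 = 1 − 0.9371 ≈ 0.063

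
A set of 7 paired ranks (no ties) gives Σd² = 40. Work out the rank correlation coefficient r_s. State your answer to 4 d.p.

ρ = 1 − 6Σd² / [n(n²−1)] = 1 − 6×40 / (7×48)
  = 1 − 240/336 = 1 − 0.71429 ≈ 0.2857

0.2857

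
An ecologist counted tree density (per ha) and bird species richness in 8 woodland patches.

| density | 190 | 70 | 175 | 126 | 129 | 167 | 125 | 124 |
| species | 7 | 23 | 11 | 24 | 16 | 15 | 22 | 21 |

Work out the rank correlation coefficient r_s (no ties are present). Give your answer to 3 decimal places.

Rank density: 8, 1, 7, 4, 5, 6, 3, 2
Rank species: 1, 7, 2, 8, 4, 3, 6, 5
d = rank(density) − rank(species): 7, -6, 5, -4, 1, 3, -3, -3; Σd² = 154
ρ = 1 − 6Σd² / [n(n²−1)] = 1 − 6×154 / (8×63) = 1 − 924/504 ≈ -0.833

-0.833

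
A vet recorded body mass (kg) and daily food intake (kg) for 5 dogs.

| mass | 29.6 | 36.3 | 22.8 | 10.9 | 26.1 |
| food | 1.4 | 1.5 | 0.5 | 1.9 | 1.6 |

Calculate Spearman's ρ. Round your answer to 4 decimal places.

-0.3000

Rank mass: 4, 5, 2, 1, 3
Rank food: 2, 3, 1, 5, 4
d = rank(mass) − rank(food): 2, 2, 1, -4, -1; Σd² = 26
ρ = 1 − 6Σd² / [n(n²−1)] = 1 − 6×26 / (5×24) = 1 − 156/120 ≈ -0.3000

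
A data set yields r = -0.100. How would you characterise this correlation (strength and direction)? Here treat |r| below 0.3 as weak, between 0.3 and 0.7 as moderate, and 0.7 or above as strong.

weak negative

r = -0.100 < 0 so the relationship is negative.
|r| = 0.100, which falls in the weak range.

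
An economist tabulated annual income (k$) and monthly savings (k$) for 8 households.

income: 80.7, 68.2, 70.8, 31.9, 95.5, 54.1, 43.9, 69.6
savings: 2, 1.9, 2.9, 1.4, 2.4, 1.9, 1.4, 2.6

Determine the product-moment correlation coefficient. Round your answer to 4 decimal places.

0.7000

n = 8, Σx = 514.7, Σy = 16.5, Σx² = 36012.41, Σy² = 36.07, Σxy = 1115.37
nΣxy − ΣxΣy = 8922.96 − 8492.55 = 430.41
nΣx² − (Σx)² = 288099.28 − 264916.09 = 23183.19; nΣy² − (Σy)² = 288.56 − 272.25 = 16.31
r = 430.41 / √(23183.19 × 16.31) = 430.41 / 614.9129 ≈ 0.7000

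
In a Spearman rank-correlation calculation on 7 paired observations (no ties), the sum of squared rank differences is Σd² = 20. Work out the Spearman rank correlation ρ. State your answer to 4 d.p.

0.6429

ρ = 1 − 6Σd² / [n(n²−1)] = 1 − 6×20 / (7×48)
  = 1 − 120/336 = 1 − 0.35714 ≈ 0.6429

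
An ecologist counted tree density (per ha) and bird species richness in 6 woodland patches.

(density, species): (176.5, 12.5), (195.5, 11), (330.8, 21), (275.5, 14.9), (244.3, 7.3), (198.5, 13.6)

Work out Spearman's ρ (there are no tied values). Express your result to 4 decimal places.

Rank density: 1, 2, 6, 5, 4, 3
Rank species: 3, 2, 6, 5, 1, 4
d = rank(density) − rank(species): -2, 0, 0, 0, 3, -1; Σd² = 14
ρ = 1 − 6Σd² / [n(n²−1)] = 1 − 6×14 / (6×35) = 1 − 84/210 ≈ 0.6000

0.6000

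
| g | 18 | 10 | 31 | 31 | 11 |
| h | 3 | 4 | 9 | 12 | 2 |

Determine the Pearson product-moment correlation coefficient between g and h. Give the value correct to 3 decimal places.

n = 5, Σg = 101, Σh = 30, Σg² = 2467, Σh² = 254, Σgh = 767
nΣgh − ΣgΣh = 3835 − 3030 = 805
nΣg² − (Σg)² = 12335 − 10201 = 2134; nΣh² − (Σh)² = 1270 − 900 = 370
r = 805 / √(2134 × 370) = 805 / 888.5831 ≈ 0.906

0.906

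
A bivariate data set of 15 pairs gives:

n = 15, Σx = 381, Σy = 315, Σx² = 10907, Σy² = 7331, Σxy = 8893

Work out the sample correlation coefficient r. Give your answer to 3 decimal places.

0.951

r = (nΣxy − ΣxΣy) / √[(nΣx² − (Σx)²)(nΣy² − (Σy)²)]
Numerator: 15×8893 − 381×315 = 13380
Denominator: √[(163605 − 145161)(109965 − 99225)] = √[18444 × 10740] = 14074.3938
r = 13380 / 14074.3938 ≈ 0.951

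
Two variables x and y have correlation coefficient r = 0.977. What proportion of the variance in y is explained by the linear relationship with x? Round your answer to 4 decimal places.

0.9545

r² = (0.977)² = 0.9545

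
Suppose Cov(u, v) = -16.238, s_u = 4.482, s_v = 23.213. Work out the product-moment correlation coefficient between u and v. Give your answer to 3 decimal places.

-0.156

r = Cov(u,v) / (s_u · s_v) = -16.238 / (4.482 × 23.213)
  = -16.238 / 104.0407 ≈ -0.156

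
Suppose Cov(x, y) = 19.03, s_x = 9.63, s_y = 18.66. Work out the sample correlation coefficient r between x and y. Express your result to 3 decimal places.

0.106

r = Cov(x,y) / (s_x · s_y) = 19.03 / (9.63 × 18.66)
  = 19.03 / 179.6958 ≈ 0.106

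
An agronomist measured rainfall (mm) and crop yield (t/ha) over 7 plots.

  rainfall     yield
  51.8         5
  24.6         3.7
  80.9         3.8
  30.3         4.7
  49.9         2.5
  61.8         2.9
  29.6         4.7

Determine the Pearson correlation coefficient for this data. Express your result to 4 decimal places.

-0.3403

n = 7, Σx = 328.9, Σy = 27.3, Σx² = 17936.71, Σy² = 111.97, Σxy = 1242.94
nΣxy − ΣxΣy = 8700.58 − 8978.97 = -278.39
nΣx² − (Σx)² = 125556.97 − 108175.21 = 17381.76; nΣy² − (Σy)² = 783.79 − 745.29 = 38.5
r = -278.39 / √(17381.76 × 38.5) = -278.39 / 818.0451 ≈ -0.3403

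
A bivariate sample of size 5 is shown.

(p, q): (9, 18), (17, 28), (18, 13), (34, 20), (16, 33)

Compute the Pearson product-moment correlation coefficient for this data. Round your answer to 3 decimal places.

n = 5, Σp = 94, Σq = 112, Σp² = 2106, Σq² = 2766, Σpq = 2080
nΣpq − ΣpΣq = 10400 − 10528 = -128
nΣp² − (Σp)² = 10530 − 8836 = 1694; nΣq² − (Σq)² = 13830 − 12544 = 1286
r = -128 / √(1694 × 1286) = -128 / 1475.9688 ≈ -0.087

-0.087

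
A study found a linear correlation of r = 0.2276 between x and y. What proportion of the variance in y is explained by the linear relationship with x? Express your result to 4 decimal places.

0.0518

r² = (0.2276)² = 0.0518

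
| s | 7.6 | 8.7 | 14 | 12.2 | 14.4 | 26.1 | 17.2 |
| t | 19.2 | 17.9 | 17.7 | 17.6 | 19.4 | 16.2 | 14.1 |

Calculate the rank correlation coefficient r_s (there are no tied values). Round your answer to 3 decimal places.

Rank s: 1, 2, 4, 3, 5, 7, 6
Rank t: 6, 5, 4, 3, 7, 2, 1
d = rank(s) − rank(t): -5, -3, 0, 0, -2, 5, 5; Σd² = 88
ρ = 1 − 6Σd² / [n(n²−1)] = 1 − 6×88 / (7×48) = 1 − 528/336 ≈ -0.571

-0.571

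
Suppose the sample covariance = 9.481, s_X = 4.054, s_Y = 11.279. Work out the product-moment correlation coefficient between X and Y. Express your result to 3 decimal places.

r = Cov(X,Y) / (s_X · s_Y) = 9.481 / (4.054 × 11.279)
  = 9.481 / 45.7251 ≈ 0.207

0.207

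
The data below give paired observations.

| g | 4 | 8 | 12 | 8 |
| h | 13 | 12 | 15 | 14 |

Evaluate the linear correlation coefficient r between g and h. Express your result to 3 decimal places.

0.632

n = 4, Σg = 32, Σh = 54, Σg² = 288, Σh² = 734, Σgh = 440
nΣgh − ΣgΣh = 1760 − 1728 = 32
nΣg² − (Σg)² = 1152 − 1024 = 128; nΣh² − (Σh)² = 2936 − 2916 = 20
r = 32 / √(128 × 20) = 32 / 50.5964 ≈ 0.632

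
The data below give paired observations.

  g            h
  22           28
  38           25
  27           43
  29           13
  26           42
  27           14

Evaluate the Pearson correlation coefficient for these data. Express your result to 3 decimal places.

n = 6, Σg = 169, Σh = 165, Σg² = 4903, Σh² = 5387, Σgh = 4574
nΣgh − ΣgΣh = 27444 − 27885 = -441
nΣg² − (Σg)² = 29418 − 28561 = 857; nΣh² − (Σh)² = 32322 − 27225 = 5097
r = -441 / √(857 × 5097) = -441 / 2090.0069 ≈ -0.211

-0.211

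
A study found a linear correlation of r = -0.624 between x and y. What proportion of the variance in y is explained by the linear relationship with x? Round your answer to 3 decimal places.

0.389

r² = (-0.624)² = 0.389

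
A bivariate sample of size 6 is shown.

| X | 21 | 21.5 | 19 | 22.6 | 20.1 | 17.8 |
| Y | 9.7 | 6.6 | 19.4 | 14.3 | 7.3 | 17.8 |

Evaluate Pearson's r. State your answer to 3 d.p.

-0.549

n = 6, ΣX = 122, ΣY = 75.1, ΣX² = 2495.86, ΣY² = 1088.63, ΣXY = 1500.95
nΣXY − ΣXΣY = 9005.7 − 9162.2 = -156.5
nΣX² − (ΣX)² = 14975.16 − 14884 = 91.16; nΣY² − (ΣY)² = 6531.78 − 5640.01 = 891.77
r = -156.5 / √(91.16 × 891.77) = -156.5 / 285.1206 ≈ -0.549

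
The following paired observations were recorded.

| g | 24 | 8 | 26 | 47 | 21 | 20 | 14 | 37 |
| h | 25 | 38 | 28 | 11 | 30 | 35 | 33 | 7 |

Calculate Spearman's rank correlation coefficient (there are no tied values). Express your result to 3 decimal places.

-0.929

Rank g: 5, 1, 6, 8, 4, 3, 2, 7
Rank h: 3, 8, 4, 2, 5, 7, 6, 1
d = rank(g) − rank(h): 2, -7, 2, 6, -1, -4, -4, 6; Σd² = 162
ρ = 1 − 6Σd² / [n(n²−1)] = 1 − 6×162 / (8×63) = 1 − 972/504 ≈ -0.929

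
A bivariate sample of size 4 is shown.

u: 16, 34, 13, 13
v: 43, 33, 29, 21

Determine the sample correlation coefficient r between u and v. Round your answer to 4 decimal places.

n = 4, Σu = 76, Σv = 126, Σu² = 1750, Σv² = 4220, Σuv = 2460
nΣuv − ΣuΣv = 9840 − 9576 = 264
nΣu² − (Σu)² = 7000 − 5776 = 1224; nΣv² − (Σv)² = 16880 − 15876 = 1004
r = 264 / √(1224 × 1004) = 264 / 1108.5558 ≈ 0.2381

0.2381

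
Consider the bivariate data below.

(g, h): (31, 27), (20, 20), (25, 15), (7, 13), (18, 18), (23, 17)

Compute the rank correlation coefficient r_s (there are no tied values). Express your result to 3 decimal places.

Rank g: 6, 3, 5, 1, 2, 4
Rank h: 6, 5, 2, 1, 4, 3
d = rank(g) − rank(h): 0, -2, 3, 0, -2, 1; Σd² = 18
ρ = 1 − 6Σd² / [n(n²−1)] = 1 − 6×18 / (6×35) = 1 − 108/210 ≈ 0.486

0.486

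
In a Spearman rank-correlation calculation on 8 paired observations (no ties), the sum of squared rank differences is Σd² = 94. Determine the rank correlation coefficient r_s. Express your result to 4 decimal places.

-0.1190

ρ = 1 − 6Σd² / [n(n²−1)] = 1 − 6×94 / (8×63)
  = 1 − 564/504 = 1 − 1.11905 ≈ -0.1190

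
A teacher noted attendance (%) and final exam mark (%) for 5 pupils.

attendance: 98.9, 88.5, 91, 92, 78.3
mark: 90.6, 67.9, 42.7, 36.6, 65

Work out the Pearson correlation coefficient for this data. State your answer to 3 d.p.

n = 5, Σx = 448.7, Σy = 302.8, Σx² = 40489.35, Σy² = 20206.62, Σxy = 27311.89
nΣxy − ΣxΣy = 136559.45 − 135866.36 = 693.09
nΣx² − (Σx)² = 202446.75 − 201331.69 = 1115.06; nΣy² − (Σy)² = 101033.1 − 91687.84 = 9345.26
r = 693.09 / √(1115.06 × 9345.26) = 693.09 / 3228.0839 ≈ 0.215

0.215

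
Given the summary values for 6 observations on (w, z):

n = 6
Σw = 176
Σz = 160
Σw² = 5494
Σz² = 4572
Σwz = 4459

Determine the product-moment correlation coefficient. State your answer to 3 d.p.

r = (nΣwz − ΣwΣz) / √[(nΣw² − (Σw)²)(nΣz² − (Σz)²)]
Numerator: 6×4459 − 176×160 = -1406
Denominator: √[(32964 − 30976)(27432 − 25600)] = √[1988 × 1832] = 1908.4067
r = -1406 / 1908.4067 ≈ -0.737

-0.737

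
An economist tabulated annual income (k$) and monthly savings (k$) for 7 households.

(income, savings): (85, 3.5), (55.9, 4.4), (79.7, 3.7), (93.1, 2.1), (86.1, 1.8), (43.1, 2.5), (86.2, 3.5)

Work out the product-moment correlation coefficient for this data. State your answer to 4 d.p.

-0.2527

n = 7, Σx = 529.1, Σy = 21.5, Σx² = 42070.77, Σy² = 71.45, Σxy = 1598.29
nΣxy − ΣxΣy = 11188.03 − 11375.65 = -187.62
nΣx² − (Σx)² = 294495.39 − 279946.81 = 14548.58; nΣy² − (Σy)² = 500.15 − 462.25 = 37.9
r = -187.62 / √(14548.58 × 37.9) = -187.62 / 742.5572 ≈ -0.2527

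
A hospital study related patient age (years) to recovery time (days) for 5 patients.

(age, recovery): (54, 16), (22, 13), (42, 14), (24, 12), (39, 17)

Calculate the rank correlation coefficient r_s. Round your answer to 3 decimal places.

Rank age: 5, 1, 4, 2, 3
Rank recovery: 4, 2, 3, 1, 5
d = rank(age) − rank(recovery): 1, -1, 1, 1, -2; Σd² = 8
ρ = 1 − 6Σd² / [n(n²−1)] = 1 − 6×8 / (5×24) = 1 − 48/120 ≈ 0.600

0.600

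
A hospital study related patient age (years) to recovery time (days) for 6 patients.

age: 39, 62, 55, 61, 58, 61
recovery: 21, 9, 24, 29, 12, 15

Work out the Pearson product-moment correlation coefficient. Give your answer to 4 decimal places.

n = 6, Σx = 336, Σy = 110, Σx² = 19196, Σy² = 2308, Σxy = 6077
nΣxy − ΣxΣy = 36462 − 36960 = -498
nΣx² − (Σx)² = 115176 − 112896 = 2280; nΣy² − (Σy)² = 13848 − 12100 = 1748
r = -498 / √(2280 × 1748) = -498 / 1996.3567 ≈ -0.2495

-0.2495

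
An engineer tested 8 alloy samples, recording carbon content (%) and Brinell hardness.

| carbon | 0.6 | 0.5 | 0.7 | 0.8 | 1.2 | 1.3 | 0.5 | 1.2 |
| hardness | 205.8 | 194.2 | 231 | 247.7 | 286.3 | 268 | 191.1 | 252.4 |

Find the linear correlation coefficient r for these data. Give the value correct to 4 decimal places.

0.9232

n = 8, Σx = 6.8, Σy = 1876.5, Σx² = 6.56, Σy² = 448800.23, Σxy = 1670.83
nΣxy − ΣxΣy = 13366.64 − 12760.2 = 606.44
nΣx² − (Σx)² = 52.48 − 46.24 = 6.24; nΣy² − (Σy)² = 3590401.84 − 3521252.25 = 69149.59
r = 606.44 / √(6.24 × 69149.59) = 606.44 / 656.8816 ≈ 0.9232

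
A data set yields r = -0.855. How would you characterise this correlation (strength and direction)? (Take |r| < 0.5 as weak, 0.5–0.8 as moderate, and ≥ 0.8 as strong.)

r = -0.855 < 0 so the relationship is negative.
|r| = 0.855, which falls in the strong range.

strong negative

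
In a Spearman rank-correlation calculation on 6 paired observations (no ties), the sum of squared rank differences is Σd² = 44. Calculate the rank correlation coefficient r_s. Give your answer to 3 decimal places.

-0.257

ρ = 1 − 6Σd² / [n(n²−1)] = 1 − 6×44 / (6×35)
  = 1 − 264/210 = 1 − 1.2571 ≈ -0.257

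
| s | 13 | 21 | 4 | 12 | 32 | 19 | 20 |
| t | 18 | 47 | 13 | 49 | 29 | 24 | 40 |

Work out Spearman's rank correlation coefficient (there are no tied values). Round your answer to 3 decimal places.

0.357

Rank s: 3, 6, 1, 2, 7, 4, 5
Rank t: 2, 6, 1, 7, 4, 3, 5
d = rank(s) − rank(t): 1, 0, 0, -5, 3, 1, 0; Σd² = 36
ρ = 1 − 6Σd² / [n(n²−1)] = 1 − 6×36 / (7×48) = 1 − 216/336 ≈ 0.357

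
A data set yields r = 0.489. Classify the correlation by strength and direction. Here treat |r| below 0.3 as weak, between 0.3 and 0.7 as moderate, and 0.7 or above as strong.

r = 0.489 > 0 so the relationship is positive.
|r| = 0.489, which falls in the moderate range.

moderate positive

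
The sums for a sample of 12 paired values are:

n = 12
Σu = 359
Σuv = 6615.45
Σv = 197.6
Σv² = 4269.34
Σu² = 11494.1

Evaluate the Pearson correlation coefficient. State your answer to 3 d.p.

r = (nΣuv − ΣuΣv) / √[(nΣu² − (Σu)²)(nΣv² − (Σv)²)]
Numerator: 12×6615.45 − 359×197.6 = 8447
Denominator: √[(137929.2 − 128881)(51232.08 − 39045.76)] = √[9048.2 × 12186.32] = 10500.6791
r = 8447 / 10500.6791 ≈ 0.804

0.804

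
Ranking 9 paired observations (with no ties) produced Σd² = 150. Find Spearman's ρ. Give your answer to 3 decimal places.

ρ = 1 − 6Σd² / [n(n²−1)] = 1 − 6×150 / (9×80)
  = 1 − 900/720 = 1 − 1.2500 ≈ -0.250

-0.250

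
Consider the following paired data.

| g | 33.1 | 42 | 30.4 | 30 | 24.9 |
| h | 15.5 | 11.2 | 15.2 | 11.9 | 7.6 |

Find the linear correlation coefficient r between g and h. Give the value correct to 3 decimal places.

n = 5, Σg = 160.4, Σh = 61.4, Σg² = 5303.78, Σh² = 796.1, Σgh = 1991.77
nΣgh − ΣgΣh = 9958.85 − 9848.56 = 110.29
nΣg² − (Σg)² = 26518.9 − 25728.16 = 790.74; nΣh² − (Σh)² = 3980.5 − 3769.96 = 210.54
r = 110.29 / √(790.74 × 210.54) = 110.29 / 408.0225 ≈ 0.270

0.270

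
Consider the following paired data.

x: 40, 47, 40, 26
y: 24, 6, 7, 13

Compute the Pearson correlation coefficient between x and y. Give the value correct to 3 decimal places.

n = 4, Σx = 153, Σy = 50, Σx² = 6085, Σy² = 830, Σxy = 1860
nΣxy − ΣxΣy = 7440 − 7650 = -210
nΣx² − (Σx)² = 24340 − 23409 = 931; nΣy² − (Σy)² = 3320 − 2500 = 820
r = -210 / √(931 × 820) = -210 / 873.7391 ≈ -0.240

-0.240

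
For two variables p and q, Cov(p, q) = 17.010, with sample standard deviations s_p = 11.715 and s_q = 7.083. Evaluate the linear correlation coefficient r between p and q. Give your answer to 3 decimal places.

r = Cov(p,q) / (s_p · s_q) = 17.010 / (11.715 × 7.083)
  = 17.010 / 82.9773 ≈ 0.205

0.205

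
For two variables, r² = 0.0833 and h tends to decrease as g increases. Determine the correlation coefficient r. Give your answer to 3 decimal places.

-0.289

|r| = √0.0833 = 0.289
The association is negative, so r = −0.289.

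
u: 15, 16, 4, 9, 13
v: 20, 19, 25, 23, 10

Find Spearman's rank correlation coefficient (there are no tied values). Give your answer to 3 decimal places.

-0.700

Rank u: 4, 5, 1, 2, 3
Rank v: 3, 2, 5, 4, 1
d = rank(u) − rank(v): 1, 3, -4, -2, 2; Σd² = 34
ρ = 1 − 6Σd² / [n(n²−1)] = 1 − 6×34 / (5×24) = 1 − 204/120 ≈ -0.700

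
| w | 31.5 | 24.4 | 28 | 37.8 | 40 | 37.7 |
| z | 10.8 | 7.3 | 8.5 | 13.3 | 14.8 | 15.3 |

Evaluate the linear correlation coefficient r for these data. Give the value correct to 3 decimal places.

0.976

n = 6, Σw = 199.4, Σz = 70, Σw² = 6821.74, Σz² = 872.2, Σwz = 2427.87
nΣwz − ΣwΣz = 14567.22 − 13958 = 609.22
nΣw² − (Σw)² = 40930.44 − 39760.36 = 1170.08; nΣz² − (Σz)² = 5233.2 − 4900 = 333.2
r = 609.22 / √(1170.08 × 333.2) = 609.22 / 624.3962 ≈ 0.976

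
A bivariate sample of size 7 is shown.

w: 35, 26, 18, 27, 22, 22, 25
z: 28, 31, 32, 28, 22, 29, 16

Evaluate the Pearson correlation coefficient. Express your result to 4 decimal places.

n = 7, Σw = 175, Σz = 186, Σw² = 4547, Σz² = 5134, Σwz = 4640
nΣwz − ΣwΣz = 32480 − 32550 = -70
nΣw² − (Σw)² = 31829 − 30625 = 1204; nΣz² − (Σz)² = 35938 − 34596 = 1342
r = -70 / √(1204 × 1342) = -70 / 1271.1286 ≈ -0.0551

-0.0551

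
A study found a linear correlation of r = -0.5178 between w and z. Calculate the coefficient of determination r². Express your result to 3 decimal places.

0.268

r² = (-0.5178)² = 0.268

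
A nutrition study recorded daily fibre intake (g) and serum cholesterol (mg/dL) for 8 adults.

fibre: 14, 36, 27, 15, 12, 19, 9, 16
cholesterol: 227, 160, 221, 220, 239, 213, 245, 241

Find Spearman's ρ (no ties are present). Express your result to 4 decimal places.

-0.7619

Rank fibre: 3, 8, 7, 4, 2, 6, 1, 5
Rank cholesterol: 5, 1, 4, 3, 6, 2, 8, 7
d = rank(fibre) − rank(cholesterol): -2, 7, 3, 1, -4, 4, -7, -2; Σd² = 148
ρ = 1 − 6Σd² / [n(n²−1)] = 1 − 6×148 / (8×63) = 1 − 888/504 ≈ -0.7619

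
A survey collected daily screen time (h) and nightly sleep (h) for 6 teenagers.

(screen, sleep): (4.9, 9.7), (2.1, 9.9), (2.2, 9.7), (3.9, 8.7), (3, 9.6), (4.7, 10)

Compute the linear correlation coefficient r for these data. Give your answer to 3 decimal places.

n = 6, Σx = 20.8, Σy = 57.6, Σx² = 79.56, Σy² = 554.04, Σxy = 199.39
nΣxy − ΣxΣy = 1196.34 − 1198.08 = -1.74
nΣx² − (Σx)² = 477.36 − 432.64 = 44.72; nΣy² − (Σy)² = 3324.24 − 3317.76 = 6.48
r = -1.74 / √(44.72 × 6.48) = -1.74 / 17.0231 ≈ -0.102

-0.102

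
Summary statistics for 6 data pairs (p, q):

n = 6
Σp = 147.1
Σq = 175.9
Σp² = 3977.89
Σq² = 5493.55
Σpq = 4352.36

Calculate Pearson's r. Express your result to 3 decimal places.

0.113

r = (nΣpq − ΣpΣq) / √[(nΣp² − (Σp)²)(nΣq² − (Σq)²)]
Numerator: 6×4352.36 − 147.1×175.9 = 239.27
Denominator: √[(23867.34 − 21638.41)(32961.3 − 30940.81)] = √[2228.93 × 2020.49] = 2122.1524
r = 239.27 / 2122.1524 ≈ 0.113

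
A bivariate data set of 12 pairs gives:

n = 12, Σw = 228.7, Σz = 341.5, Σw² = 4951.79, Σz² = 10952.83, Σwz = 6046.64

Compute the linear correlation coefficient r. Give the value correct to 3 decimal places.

r = (nΣwz − ΣwΣz) / √[(nΣw² − (Σw)²)(nΣz² − (Σz)²)]
Numerator: 12×6046.64 − 228.7×341.5 = -5541.37
Denominator: √[(59421.48 − 52303.69)(131433.96 − 116622.25)] = √[7117.79 × 14811.71] = 10267.7476
r = -5541.37 / 10267.7476 ≈ -0.540

-0.540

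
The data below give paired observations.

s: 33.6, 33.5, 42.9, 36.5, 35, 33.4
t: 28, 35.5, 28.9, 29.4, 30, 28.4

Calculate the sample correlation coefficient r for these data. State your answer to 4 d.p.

-0.2486

n = 6, Σs = 214.9, Σt = 180.2, Σs² = 7764.43, Σt² = 5450.38, Σst = 6441.52
nΣst − ΣsΣt = 38649.12 − 38724.98 = -75.86
nΣs² − (Σs)² = 46586.58 − 46182.01 = 404.57; nΣt² − (Σt)² = 32702.28 − 32472.04 = 230.24
r = -75.86 / √(404.57 × 230.24) = -75.86 / 305.2019 ≈ -0.2486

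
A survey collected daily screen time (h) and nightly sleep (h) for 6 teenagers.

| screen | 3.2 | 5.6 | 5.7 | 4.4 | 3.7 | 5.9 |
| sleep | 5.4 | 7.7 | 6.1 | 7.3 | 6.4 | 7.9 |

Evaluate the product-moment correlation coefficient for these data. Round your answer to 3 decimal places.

n = 6, Σx = 28.5, Σy = 40.8, Σx² = 141.95, Σy² = 282.32, Σxy = 197.58
nΣxy − ΣxΣy = 1185.48 − 1162.8 = 22.68
nΣx² − (Σx)² = 851.7 − 812.25 = 39.45; nΣy² − (Σy)² = 1693.92 − 1664.64 = 29.28
r = 22.68 / √(39.45 × 29.28) = 22.68 / 33.9867 ≈ 0.667

0.667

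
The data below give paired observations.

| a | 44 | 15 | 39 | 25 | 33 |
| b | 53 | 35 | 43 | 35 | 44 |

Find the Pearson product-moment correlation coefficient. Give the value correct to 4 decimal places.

n = 5, Σa = 156, Σb = 210, Σa² = 5396, Σb² = 9044, Σab = 6861
nΣab − ΣaΣb = 34305 − 32760 = 1545
nΣa² − (Σa)² = 26980 − 24336 = 2644; nΣb² − (Σb)² = 45220 − 44100 = 1120
r = 1545 / √(2644 × 1120) = 1545 / 1720.8370 ≈ 0.8978

0.8978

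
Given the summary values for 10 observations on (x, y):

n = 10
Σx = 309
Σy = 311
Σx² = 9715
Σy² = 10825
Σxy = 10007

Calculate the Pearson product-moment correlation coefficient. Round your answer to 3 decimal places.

0.905

r = (nΣxy − ΣxΣy) / √[(nΣx² − (Σx)²)(nΣy² − (Σy)²)]
Numerator: 10×10007 − 309×311 = 3971
Denominator: √[(97150 − 95481)(108250 − 96721)] = √[1669 × 11529] = 4386.5591
r = 3971 / 4386.5591 ≈ 0.905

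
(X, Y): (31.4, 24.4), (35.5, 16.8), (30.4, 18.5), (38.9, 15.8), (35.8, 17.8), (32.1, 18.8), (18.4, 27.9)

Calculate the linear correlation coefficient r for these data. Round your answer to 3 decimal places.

n = 7, ΣX = 222.5, ΣY = 140, ΣX² = 7334.19, ΣY² = 2918.18, ΣXY = 4293.66
nΣXY − ΣXΣY = 30055.62 − 31150 = -1094.38
nΣX² − (ΣX)² = 51339.33 − 49506.25 = 1833.08; nΣY² − (ΣY)² = 20427.26 − 19600 = 827.26
r = -1094.38 / √(1833.08 × 827.26) = -1094.38 / 1231.4357 ≈ -0.889

-0.889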